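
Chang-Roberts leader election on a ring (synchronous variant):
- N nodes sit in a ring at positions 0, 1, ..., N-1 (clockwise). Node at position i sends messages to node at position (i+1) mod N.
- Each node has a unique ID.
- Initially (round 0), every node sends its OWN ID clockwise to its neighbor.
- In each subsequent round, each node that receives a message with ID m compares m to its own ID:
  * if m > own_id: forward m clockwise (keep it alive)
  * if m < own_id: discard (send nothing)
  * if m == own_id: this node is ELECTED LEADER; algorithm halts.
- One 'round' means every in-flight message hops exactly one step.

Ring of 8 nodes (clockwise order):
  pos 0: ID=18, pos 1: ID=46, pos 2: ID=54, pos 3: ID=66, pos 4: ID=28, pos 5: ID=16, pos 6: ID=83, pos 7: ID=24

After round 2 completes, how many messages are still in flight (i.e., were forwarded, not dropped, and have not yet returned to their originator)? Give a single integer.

Answer: 2

Derivation:
Round 1: pos1(id46) recv 18: drop; pos2(id54) recv 46: drop; pos3(id66) recv 54: drop; pos4(id28) recv 66: fwd; pos5(id16) recv 28: fwd; pos6(id83) recv 16: drop; pos7(id24) recv 83: fwd; pos0(id18) recv 24: fwd
Round 2: pos5(id16) recv 66: fwd; pos6(id83) recv 28: drop; pos0(id18) recv 83: fwd; pos1(id46) recv 24: drop
After round 2: 2 messages still in flight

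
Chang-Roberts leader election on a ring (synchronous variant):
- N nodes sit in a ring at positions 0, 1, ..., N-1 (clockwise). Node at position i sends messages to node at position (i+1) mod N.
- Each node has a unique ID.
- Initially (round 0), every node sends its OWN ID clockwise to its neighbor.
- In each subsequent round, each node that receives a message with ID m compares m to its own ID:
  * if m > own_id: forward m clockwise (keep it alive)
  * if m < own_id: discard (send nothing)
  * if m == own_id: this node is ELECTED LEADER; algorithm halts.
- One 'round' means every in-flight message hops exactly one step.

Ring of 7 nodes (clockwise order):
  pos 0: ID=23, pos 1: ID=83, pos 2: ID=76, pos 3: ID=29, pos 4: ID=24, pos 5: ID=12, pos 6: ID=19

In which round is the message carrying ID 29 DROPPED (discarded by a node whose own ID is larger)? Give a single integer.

Answer: 5

Derivation:
Round 1: pos1(id83) recv 23: drop; pos2(id76) recv 83: fwd; pos3(id29) recv 76: fwd; pos4(id24) recv 29: fwd; pos5(id12) recv 24: fwd; pos6(id19) recv 12: drop; pos0(id23) recv 19: drop
Round 2: pos3(id29) recv 83: fwd; pos4(id24) recv 76: fwd; pos5(id12) recv 29: fwd; pos6(id19) recv 24: fwd
Round 3: pos4(id24) recv 83: fwd; pos5(id12) recv 76: fwd; pos6(id19) recv 29: fwd; pos0(id23) recv 24: fwd
Round 4: pos5(id12) recv 83: fwd; pos6(id19) recv 76: fwd; pos0(id23) recv 29: fwd; pos1(id83) recv 24: drop
Round 5: pos6(id19) recv 83: fwd; pos0(id23) recv 76: fwd; pos1(id83) recv 29: drop
Round 6: pos0(id23) recv 83: fwd; pos1(id83) recv 76: drop
Round 7: pos1(id83) recv 83: ELECTED
Message ID 29 originates at pos 3; dropped at pos 1 in round 5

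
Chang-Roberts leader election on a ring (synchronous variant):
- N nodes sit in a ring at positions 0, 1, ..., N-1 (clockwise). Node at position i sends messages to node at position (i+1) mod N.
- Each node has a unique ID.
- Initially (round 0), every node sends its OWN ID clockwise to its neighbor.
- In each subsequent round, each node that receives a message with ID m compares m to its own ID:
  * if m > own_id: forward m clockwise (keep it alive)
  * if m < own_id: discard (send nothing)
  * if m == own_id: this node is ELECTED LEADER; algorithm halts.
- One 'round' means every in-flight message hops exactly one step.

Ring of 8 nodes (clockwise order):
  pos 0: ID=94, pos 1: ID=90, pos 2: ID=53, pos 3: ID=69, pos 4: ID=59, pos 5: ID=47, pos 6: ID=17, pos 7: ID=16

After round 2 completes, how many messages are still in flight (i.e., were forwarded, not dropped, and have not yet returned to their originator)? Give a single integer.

Round 1: pos1(id90) recv 94: fwd; pos2(id53) recv 90: fwd; pos3(id69) recv 53: drop; pos4(id59) recv 69: fwd; pos5(id47) recv 59: fwd; pos6(id17) recv 47: fwd; pos7(id16) recv 17: fwd; pos0(id94) recv 16: drop
Round 2: pos2(id53) recv 94: fwd; pos3(id69) recv 90: fwd; pos5(id47) recv 69: fwd; pos6(id17) recv 59: fwd; pos7(id16) recv 47: fwd; pos0(id94) recv 17: drop
After round 2: 5 messages still in flight

Answer: 5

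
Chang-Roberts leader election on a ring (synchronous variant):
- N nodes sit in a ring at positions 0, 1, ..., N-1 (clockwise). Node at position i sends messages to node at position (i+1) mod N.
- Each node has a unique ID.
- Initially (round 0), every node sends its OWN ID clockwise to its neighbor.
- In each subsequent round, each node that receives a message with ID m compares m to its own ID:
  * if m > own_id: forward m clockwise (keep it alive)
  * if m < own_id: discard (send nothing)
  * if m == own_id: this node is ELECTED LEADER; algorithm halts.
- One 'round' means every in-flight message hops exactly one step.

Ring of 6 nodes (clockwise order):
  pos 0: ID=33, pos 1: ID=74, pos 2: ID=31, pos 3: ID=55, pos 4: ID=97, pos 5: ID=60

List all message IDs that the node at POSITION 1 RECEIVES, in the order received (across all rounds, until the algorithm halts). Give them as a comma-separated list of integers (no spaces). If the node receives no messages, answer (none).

Answer: 33,60,97

Derivation:
Round 1: pos1(id74) recv 33: drop; pos2(id31) recv 74: fwd; pos3(id55) recv 31: drop; pos4(id97) recv 55: drop; pos5(id60) recv 97: fwd; pos0(id33) recv 60: fwd
Round 2: pos3(id55) recv 74: fwd; pos0(id33) recv 97: fwd; pos1(id74) recv 60: drop
Round 3: pos4(id97) recv 74: drop; pos1(id74) recv 97: fwd
Round 4: pos2(id31) recv 97: fwd
Round 5: pos3(id55) recv 97: fwd
Round 6: pos4(id97) recv 97: ELECTED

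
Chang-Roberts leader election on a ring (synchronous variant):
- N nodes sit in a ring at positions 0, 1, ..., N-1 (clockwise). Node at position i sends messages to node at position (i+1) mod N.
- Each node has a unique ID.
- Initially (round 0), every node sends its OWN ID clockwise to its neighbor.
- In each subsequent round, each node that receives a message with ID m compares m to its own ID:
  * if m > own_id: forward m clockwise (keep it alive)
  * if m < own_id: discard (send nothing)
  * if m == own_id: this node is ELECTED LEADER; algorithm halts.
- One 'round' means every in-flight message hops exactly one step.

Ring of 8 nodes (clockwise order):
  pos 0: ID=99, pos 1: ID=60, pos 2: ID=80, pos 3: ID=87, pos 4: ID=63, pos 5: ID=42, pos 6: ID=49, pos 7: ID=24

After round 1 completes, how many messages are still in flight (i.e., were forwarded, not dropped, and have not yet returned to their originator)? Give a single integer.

Answer: 4

Derivation:
Round 1: pos1(id60) recv 99: fwd; pos2(id80) recv 60: drop; pos3(id87) recv 80: drop; pos4(id63) recv 87: fwd; pos5(id42) recv 63: fwd; pos6(id49) recv 42: drop; pos7(id24) recv 49: fwd; pos0(id99) recv 24: drop
After round 1: 4 messages still in flight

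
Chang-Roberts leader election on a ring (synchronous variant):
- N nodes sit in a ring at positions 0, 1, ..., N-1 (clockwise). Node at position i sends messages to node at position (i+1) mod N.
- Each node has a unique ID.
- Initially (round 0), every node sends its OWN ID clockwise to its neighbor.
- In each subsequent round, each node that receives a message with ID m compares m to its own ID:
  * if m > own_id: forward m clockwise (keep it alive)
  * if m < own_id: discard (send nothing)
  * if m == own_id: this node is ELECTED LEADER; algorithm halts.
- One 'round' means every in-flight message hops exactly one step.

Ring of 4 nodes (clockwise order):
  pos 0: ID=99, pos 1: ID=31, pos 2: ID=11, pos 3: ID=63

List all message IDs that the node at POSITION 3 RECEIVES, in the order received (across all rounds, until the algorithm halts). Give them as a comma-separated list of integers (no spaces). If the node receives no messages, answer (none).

Answer: 11,31,99

Derivation:
Round 1: pos1(id31) recv 99: fwd; pos2(id11) recv 31: fwd; pos3(id63) recv 11: drop; pos0(id99) recv 63: drop
Round 2: pos2(id11) recv 99: fwd; pos3(id63) recv 31: drop
Round 3: pos3(id63) recv 99: fwd
Round 4: pos0(id99) recv 99: ELECTED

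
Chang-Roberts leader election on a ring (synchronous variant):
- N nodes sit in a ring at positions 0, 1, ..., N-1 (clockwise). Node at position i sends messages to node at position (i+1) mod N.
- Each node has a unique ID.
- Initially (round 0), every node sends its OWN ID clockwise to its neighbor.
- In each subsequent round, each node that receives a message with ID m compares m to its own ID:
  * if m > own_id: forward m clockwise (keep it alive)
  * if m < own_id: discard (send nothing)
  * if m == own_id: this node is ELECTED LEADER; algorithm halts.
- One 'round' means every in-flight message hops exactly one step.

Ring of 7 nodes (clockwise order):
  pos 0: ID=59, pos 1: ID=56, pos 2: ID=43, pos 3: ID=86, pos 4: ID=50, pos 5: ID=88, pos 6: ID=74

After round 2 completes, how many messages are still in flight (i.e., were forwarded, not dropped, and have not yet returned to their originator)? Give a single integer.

Answer: 3

Derivation:
Round 1: pos1(id56) recv 59: fwd; pos2(id43) recv 56: fwd; pos3(id86) recv 43: drop; pos4(id50) recv 86: fwd; pos5(id88) recv 50: drop; pos6(id74) recv 88: fwd; pos0(id59) recv 74: fwd
Round 2: pos2(id43) recv 59: fwd; pos3(id86) recv 56: drop; pos5(id88) recv 86: drop; pos0(id59) recv 88: fwd; pos1(id56) recv 74: fwd
After round 2: 3 messages still in flight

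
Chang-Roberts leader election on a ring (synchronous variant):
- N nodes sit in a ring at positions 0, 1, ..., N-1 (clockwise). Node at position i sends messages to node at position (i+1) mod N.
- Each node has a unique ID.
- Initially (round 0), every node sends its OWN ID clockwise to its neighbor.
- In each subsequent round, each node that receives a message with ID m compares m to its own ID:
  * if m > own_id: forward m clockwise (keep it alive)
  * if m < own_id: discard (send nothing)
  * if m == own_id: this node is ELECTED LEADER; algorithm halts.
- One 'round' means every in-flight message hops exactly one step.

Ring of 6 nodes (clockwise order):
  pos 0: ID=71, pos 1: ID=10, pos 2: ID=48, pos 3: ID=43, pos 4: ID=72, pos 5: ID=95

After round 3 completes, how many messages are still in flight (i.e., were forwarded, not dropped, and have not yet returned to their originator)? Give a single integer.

Answer: 2

Derivation:
Round 1: pos1(id10) recv 71: fwd; pos2(id48) recv 10: drop; pos3(id43) recv 48: fwd; pos4(id72) recv 43: drop; pos5(id95) recv 72: drop; pos0(id71) recv 95: fwd
Round 2: pos2(id48) recv 71: fwd; pos4(id72) recv 48: drop; pos1(id10) recv 95: fwd
Round 3: pos3(id43) recv 71: fwd; pos2(id48) recv 95: fwd
After round 3: 2 messages still in flight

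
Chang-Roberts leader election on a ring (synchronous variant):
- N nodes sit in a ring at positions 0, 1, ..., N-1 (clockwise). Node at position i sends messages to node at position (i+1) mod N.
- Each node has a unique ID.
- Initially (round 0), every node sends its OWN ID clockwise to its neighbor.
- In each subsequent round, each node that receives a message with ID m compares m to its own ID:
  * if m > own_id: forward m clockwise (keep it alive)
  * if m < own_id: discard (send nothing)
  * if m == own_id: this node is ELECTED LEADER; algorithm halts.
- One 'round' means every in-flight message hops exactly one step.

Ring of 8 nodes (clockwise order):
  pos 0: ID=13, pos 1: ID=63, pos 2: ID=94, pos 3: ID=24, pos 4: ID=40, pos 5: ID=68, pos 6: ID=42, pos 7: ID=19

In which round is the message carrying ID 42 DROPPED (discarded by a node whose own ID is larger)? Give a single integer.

Answer: 3

Derivation:
Round 1: pos1(id63) recv 13: drop; pos2(id94) recv 63: drop; pos3(id24) recv 94: fwd; pos4(id40) recv 24: drop; pos5(id68) recv 40: drop; pos6(id42) recv 68: fwd; pos7(id19) recv 42: fwd; pos0(id13) recv 19: fwd
Round 2: pos4(id40) recv 94: fwd; pos7(id19) recv 68: fwd; pos0(id13) recv 42: fwd; pos1(id63) recv 19: drop
Round 3: pos5(id68) recv 94: fwd; pos0(id13) recv 68: fwd; pos1(id63) recv 42: drop
Round 4: pos6(id42) recv 94: fwd; pos1(id63) recv 68: fwd
Round 5: pos7(id19) recv 94: fwd; pos2(id94) recv 68: drop
Round 6: pos0(id13) recv 94: fwd
Round 7: pos1(id63) recv 94: fwd
Round 8: pos2(id94) recv 94: ELECTED
Message ID 42 originates at pos 6; dropped at pos 1 in round 3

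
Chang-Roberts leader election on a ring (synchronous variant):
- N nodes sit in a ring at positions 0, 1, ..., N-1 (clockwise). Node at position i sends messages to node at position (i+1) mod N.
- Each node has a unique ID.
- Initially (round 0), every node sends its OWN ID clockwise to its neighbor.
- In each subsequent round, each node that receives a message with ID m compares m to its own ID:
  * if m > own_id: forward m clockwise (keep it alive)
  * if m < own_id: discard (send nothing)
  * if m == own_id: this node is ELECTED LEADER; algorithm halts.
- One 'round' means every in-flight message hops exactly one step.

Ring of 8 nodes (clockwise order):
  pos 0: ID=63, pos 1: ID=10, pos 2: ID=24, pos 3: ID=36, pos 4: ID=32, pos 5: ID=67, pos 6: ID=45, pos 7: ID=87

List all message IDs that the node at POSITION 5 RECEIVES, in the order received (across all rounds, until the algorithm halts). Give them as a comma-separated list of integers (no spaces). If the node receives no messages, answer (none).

Answer: 32,36,63,87

Derivation:
Round 1: pos1(id10) recv 63: fwd; pos2(id24) recv 10: drop; pos3(id36) recv 24: drop; pos4(id32) recv 36: fwd; pos5(id67) recv 32: drop; pos6(id45) recv 67: fwd; pos7(id87) recv 45: drop; pos0(id63) recv 87: fwd
Round 2: pos2(id24) recv 63: fwd; pos5(id67) recv 36: drop; pos7(id87) recv 67: drop; pos1(id10) recv 87: fwd
Round 3: pos3(id36) recv 63: fwd; pos2(id24) recv 87: fwd
Round 4: pos4(id32) recv 63: fwd; pos3(id36) recv 87: fwd
Round 5: pos5(id67) recv 63: drop; pos4(id32) recv 87: fwd
Round 6: pos5(id67) recv 87: fwd
Round 7: pos6(id45) recv 87: fwd
Round 8: pos7(id87) recv 87: ELECTED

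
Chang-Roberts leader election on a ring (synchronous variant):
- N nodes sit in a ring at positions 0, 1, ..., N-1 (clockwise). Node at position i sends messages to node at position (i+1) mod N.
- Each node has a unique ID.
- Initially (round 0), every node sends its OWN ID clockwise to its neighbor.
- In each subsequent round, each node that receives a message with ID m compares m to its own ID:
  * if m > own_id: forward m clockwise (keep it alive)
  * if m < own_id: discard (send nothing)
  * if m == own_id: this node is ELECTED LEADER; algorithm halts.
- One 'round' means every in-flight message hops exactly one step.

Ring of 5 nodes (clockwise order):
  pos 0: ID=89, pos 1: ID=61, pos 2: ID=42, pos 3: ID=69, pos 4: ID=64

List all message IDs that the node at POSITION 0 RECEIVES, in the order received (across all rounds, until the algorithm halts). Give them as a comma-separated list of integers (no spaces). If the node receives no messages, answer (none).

Answer: 64,69,89

Derivation:
Round 1: pos1(id61) recv 89: fwd; pos2(id42) recv 61: fwd; pos3(id69) recv 42: drop; pos4(id64) recv 69: fwd; pos0(id89) recv 64: drop
Round 2: pos2(id42) recv 89: fwd; pos3(id69) recv 61: drop; pos0(id89) recv 69: drop
Round 3: pos3(id69) recv 89: fwd
Round 4: pos4(id64) recv 89: fwd
Round 5: pos0(id89) recv 89: ELECTED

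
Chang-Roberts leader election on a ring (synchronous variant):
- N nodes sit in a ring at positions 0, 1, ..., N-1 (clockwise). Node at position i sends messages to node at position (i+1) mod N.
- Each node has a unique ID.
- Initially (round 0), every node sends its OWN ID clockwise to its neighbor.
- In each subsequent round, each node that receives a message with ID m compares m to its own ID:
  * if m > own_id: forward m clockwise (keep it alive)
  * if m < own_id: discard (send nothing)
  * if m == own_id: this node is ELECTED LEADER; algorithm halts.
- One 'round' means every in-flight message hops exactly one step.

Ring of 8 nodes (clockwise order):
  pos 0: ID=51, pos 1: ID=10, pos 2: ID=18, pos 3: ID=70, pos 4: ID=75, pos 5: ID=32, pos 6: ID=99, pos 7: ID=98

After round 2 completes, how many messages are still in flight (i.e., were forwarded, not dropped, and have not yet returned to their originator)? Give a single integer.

Round 1: pos1(id10) recv 51: fwd; pos2(id18) recv 10: drop; pos3(id70) recv 18: drop; pos4(id75) recv 70: drop; pos5(id32) recv 75: fwd; pos6(id99) recv 32: drop; pos7(id98) recv 99: fwd; pos0(id51) recv 98: fwd
Round 2: pos2(id18) recv 51: fwd; pos6(id99) recv 75: drop; pos0(id51) recv 99: fwd; pos1(id10) recv 98: fwd
After round 2: 3 messages still in flight

Answer: 3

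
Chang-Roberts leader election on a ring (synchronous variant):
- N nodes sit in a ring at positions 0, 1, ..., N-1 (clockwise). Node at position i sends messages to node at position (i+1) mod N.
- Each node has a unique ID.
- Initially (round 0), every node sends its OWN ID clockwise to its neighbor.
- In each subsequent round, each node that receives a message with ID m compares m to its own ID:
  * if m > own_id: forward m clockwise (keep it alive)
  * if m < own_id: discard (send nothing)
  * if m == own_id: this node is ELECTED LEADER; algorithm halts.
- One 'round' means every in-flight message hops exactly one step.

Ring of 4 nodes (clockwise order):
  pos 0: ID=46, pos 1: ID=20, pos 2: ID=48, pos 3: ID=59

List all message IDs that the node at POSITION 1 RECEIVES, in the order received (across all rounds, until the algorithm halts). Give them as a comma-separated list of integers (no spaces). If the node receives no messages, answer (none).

Answer: 46,59

Derivation:
Round 1: pos1(id20) recv 46: fwd; pos2(id48) recv 20: drop; pos3(id59) recv 48: drop; pos0(id46) recv 59: fwd
Round 2: pos2(id48) recv 46: drop; pos1(id20) recv 59: fwd
Round 3: pos2(id48) recv 59: fwd
Round 4: pos3(id59) recv 59: ELECTED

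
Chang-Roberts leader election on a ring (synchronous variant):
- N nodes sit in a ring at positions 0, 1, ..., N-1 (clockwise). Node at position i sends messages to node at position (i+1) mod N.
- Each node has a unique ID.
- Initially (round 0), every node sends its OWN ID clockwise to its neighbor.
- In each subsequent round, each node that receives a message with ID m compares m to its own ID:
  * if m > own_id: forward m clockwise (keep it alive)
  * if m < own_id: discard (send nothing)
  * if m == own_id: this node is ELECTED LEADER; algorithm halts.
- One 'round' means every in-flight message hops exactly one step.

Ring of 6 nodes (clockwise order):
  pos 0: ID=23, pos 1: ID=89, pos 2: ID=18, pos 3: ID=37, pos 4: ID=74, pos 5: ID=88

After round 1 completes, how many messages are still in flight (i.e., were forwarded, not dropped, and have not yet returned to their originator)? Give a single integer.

Round 1: pos1(id89) recv 23: drop; pos2(id18) recv 89: fwd; pos3(id37) recv 18: drop; pos4(id74) recv 37: drop; pos5(id88) recv 74: drop; pos0(id23) recv 88: fwd
After round 1: 2 messages still in flight

Answer: 2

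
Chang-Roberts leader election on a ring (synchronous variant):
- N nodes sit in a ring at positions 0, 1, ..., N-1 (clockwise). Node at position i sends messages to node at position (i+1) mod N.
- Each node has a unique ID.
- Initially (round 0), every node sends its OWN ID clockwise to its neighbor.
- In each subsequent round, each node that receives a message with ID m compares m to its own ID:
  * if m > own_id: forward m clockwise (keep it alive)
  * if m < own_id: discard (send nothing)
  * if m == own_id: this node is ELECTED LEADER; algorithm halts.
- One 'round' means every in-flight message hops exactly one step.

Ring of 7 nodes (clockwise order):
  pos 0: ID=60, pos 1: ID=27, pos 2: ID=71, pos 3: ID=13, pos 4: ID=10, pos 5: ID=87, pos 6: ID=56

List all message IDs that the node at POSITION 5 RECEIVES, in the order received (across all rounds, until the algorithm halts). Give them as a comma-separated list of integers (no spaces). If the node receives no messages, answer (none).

Round 1: pos1(id27) recv 60: fwd; pos2(id71) recv 27: drop; pos3(id13) recv 71: fwd; pos4(id10) recv 13: fwd; pos5(id87) recv 10: drop; pos6(id56) recv 87: fwd; pos0(id60) recv 56: drop
Round 2: pos2(id71) recv 60: drop; pos4(id10) recv 71: fwd; pos5(id87) recv 13: drop; pos0(id60) recv 87: fwd
Round 3: pos5(id87) recv 71: drop; pos1(id27) recv 87: fwd
Round 4: pos2(id71) recv 87: fwd
Round 5: pos3(id13) recv 87: fwd
Round 6: pos4(id10) recv 87: fwd
Round 7: pos5(id87) recv 87: ELECTED

Answer: 10,13,71,87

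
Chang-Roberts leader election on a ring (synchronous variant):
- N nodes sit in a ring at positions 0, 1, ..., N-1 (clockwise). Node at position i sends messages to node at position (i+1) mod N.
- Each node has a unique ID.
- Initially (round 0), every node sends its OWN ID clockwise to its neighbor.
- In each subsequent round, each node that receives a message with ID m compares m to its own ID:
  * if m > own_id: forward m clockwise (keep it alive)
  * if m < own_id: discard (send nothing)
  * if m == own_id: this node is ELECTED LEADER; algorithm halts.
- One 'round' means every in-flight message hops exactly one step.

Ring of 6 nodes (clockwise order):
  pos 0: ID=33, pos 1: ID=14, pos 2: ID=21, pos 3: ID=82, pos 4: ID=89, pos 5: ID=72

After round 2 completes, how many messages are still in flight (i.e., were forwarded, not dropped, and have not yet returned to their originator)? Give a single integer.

Round 1: pos1(id14) recv 33: fwd; pos2(id21) recv 14: drop; pos3(id82) recv 21: drop; pos4(id89) recv 82: drop; pos5(id72) recv 89: fwd; pos0(id33) recv 72: fwd
Round 2: pos2(id21) recv 33: fwd; pos0(id33) recv 89: fwd; pos1(id14) recv 72: fwd
After round 2: 3 messages still in flight

Answer: 3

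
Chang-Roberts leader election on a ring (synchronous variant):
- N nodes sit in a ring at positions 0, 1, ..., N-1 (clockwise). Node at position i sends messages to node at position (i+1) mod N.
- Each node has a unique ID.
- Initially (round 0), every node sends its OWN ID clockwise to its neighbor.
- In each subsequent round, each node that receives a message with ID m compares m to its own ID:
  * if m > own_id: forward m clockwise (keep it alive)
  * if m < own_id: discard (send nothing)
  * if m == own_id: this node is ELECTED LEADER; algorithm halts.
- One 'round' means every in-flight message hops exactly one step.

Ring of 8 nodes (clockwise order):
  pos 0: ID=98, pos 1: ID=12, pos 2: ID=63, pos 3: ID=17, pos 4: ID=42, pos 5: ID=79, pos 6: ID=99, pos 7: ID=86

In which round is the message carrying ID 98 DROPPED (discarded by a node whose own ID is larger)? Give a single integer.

Round 1: pos1(id12) recv 98: fwd; pos2(id63) recv 12: drop; pos3(id17) recv 63: fwd; pos4(id42) recv 17: drop; pos5(id79) recv 42: drop; pos6(id99) recv 79: drop; pos7(id86) recv 99: fwd; pos0(id98) recv 86: drop
Round 2: pos2(id63) recv 98: fwd; pos4(id42) recv 63: fwd; pos0(id98) recv 99: fwd
Round 3: pos3(id17) recv 98: fwd; pos5(id79) recv 63: drop; pos1(id12) recv 99: fwd
Round 4: pos4(id42) recv 98: fwd; pos2(id63) recv 99: fwd
Round 5: pos5(id79) recv 98: fwd; pos3(id17) recv 99: fwd
Round 6: pos6(id99) recv 98: drop; pos4(id42) recv 99: fwd
Round 7: pos5(id79) recv 99: fwd
Round 8: pos6(id99) recv 99: ELECTED
Message ID 98 originates at pos 0; dropped at pos 6 in round 6

Answer: 6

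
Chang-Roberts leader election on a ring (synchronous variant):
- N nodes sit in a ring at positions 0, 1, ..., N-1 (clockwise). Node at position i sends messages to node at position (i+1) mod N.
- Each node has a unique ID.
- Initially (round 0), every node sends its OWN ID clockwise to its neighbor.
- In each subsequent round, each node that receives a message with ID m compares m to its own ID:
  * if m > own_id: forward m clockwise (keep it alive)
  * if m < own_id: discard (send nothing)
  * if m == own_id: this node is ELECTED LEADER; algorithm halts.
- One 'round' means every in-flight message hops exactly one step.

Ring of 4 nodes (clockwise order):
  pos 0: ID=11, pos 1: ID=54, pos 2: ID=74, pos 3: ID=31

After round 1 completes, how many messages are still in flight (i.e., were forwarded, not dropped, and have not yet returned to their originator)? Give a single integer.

Round 1: pos1(id54) recv 11: drop; pos2(id74) recv 54: drop; pos3(id31) recv 74: fwd; pos0(id11) recv 31: fwd
After round 1: 2 messages still in flight

Answer: 2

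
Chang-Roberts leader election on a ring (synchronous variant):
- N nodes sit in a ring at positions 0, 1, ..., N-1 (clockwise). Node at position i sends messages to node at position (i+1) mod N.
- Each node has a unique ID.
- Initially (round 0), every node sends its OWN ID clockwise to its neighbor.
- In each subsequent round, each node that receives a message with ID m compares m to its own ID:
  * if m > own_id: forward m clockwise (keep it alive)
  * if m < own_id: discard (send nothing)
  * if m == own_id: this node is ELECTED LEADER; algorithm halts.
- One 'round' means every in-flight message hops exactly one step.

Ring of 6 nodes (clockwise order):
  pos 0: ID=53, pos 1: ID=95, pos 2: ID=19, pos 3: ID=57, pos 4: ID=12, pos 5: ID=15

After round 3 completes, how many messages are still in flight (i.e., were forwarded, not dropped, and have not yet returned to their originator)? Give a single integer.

Answer: 2

Derivation:
Round 1: pos1(id95) recv 53: drop; pos2(id19) recv 95: fwd; pos3(id57) recv 19: drop; pos4(id12) recv 57: fwd; pos5(id15) recv 12: drop; pos0(id53) recv 15: drop
Round 2: pos3(id57) recv 95: fwd; pos5(id15) recv 57: fwd
Round 3: pos4(id12) recv 95: fwd; pos0(id53) recv 57: fwd
After round 3: 2 messages still in flight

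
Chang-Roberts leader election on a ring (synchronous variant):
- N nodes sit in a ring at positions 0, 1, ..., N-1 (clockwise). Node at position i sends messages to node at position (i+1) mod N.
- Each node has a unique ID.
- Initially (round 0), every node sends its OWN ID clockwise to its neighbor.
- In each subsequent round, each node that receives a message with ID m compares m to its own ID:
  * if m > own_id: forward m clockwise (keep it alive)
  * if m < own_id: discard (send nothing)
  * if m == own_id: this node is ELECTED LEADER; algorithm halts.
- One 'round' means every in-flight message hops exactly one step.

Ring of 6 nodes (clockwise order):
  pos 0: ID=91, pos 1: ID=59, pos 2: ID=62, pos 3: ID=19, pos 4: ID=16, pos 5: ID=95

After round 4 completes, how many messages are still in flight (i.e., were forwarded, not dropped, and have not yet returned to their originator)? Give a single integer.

Round 1: pos1(id59) recv 91: fwd; pos2(id62) recv 59: drop; pos3(id19) recv 62: fwd; pos4(id16) recv 19: fwd; pos5(id95) recv 16: drop; pos0(id91) recv 95: fwd
Round 2: pos2(id62) recv 91: fwd; pos4(id16) recv 62: fwd; pos5(id95) recv 19: drop; pos1(id59) recv 95: fwd
Round 3: pos3(id19) recv 91: fwd; pos5(id95) recv 62: drop; pos2(id62) recv 95: fwd
Round 4: pos4(id16) recv 91: fwd; pos3(id19) recv 95: fwd
After round 4: 2 messages still in flight

Answer: 2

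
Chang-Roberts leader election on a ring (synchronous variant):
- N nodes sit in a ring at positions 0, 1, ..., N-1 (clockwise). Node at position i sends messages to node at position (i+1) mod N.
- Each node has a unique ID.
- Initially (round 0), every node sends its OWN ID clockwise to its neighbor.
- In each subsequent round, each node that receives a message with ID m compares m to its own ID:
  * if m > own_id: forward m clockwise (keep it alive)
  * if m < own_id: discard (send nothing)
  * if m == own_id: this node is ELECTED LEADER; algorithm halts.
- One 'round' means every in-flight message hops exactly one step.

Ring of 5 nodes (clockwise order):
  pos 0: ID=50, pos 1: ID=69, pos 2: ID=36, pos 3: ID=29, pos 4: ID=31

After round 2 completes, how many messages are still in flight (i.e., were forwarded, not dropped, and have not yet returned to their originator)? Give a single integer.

Answer: 2

Derivation:
Round 1: pos1(id69) recv 50: drop; pos2(id36) recv 69: fwd; pos3(id29) recv 36: fwd; pos4(id31) recv 29: drop; pos0(id50) recv 31: drop
Round 2: pos3(id29) recv 69: fwd; pos4(id31) recv 36: fwd
After round 2: 2 messages still in flight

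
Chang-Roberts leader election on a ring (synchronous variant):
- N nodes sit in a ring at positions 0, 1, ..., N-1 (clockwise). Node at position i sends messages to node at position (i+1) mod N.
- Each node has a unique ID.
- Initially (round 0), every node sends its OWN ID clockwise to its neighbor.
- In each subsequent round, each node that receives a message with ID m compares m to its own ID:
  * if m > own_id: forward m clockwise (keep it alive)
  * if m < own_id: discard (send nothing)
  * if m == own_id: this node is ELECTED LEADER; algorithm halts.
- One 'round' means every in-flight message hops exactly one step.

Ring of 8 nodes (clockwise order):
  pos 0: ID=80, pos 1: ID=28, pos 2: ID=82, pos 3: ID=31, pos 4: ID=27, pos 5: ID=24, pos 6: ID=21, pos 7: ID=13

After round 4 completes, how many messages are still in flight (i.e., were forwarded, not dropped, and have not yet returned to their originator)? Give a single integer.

Round 1: pos1(id28) recv 80: fwd; pos2(id82) recv 28: drop; pos3(id31) recv 82: fwd; pos4(id27) recv 31: fwd; pos5(id24) recv 27: fwd; pos6(id21) recv 24: fwd; pos7(id13) recv 21: fwd; pos0(id80) recv 13: drop
Round 2: pos2(id82) recv 80: drop; pos4(id27) recv 82: fwd; pos5(id24) recv 31: fwd; pos6(id21) recv 27: fwd; pos7(id13) recv 24: fwd; pos0(id80) recv 21: drop
Round 3: pos5(id24) recv 82: fwd; pos6(id21) recv 31: fwd; pos7(id13) recv 27: fwd; pos0(id80) recv 24: drop
Round 4: pos6(id21) recv 82: fwd; pos7(id13) recv 31: fwd; pos0(id80) recv 27: drop
After round 4: 2 messages still in flight

Answer: 2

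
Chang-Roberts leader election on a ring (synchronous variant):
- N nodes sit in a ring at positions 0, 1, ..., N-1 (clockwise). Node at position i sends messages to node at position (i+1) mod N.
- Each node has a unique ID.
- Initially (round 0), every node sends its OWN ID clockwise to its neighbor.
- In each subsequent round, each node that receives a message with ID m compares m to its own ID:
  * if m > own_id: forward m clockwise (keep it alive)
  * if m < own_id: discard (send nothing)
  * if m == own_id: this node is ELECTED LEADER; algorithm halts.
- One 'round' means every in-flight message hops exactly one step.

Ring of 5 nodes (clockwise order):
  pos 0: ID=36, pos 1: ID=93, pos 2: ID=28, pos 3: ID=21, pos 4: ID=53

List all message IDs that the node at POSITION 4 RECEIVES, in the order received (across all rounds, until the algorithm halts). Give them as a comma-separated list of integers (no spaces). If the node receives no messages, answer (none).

Answer: 21,28,93

Derivation:
Round 1: pos1(id93) recv 36: drop; pos2(id28) recv 93: fwd; pos3(id21) recv 28: fwd; pos4(id53) recv 21: drop; pos0(id36) recv 53: fwd
Round 2: pos3(id21) recv 93: fwd; pos4(id53) recv 28: drop; pos1(id93) recv 53: drop
Round 3: pos4(id53) recv 93: fwd
Round 4: pos0(id36) recv 93: fwd
Round 5: pos1(id93) recv 93: ELECTED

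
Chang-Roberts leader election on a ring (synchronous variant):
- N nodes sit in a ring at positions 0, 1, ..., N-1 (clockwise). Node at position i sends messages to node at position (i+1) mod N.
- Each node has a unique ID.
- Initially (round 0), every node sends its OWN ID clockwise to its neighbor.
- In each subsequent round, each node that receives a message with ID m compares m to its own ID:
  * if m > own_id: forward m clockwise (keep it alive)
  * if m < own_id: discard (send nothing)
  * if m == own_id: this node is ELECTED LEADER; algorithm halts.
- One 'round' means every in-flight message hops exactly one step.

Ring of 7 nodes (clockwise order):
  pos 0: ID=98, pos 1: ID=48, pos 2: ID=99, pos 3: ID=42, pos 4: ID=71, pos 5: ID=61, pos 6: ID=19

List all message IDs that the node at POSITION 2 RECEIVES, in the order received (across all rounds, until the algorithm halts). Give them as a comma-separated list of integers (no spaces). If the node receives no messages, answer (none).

Answer: 48,98,99

Derivation:
Round 1: pos1(id48) recv 98: fwd; pos2(id99) recv 48: drop; pos3(id42) recv 99: fwd; pos4(id71) recv 42: drop; pos5(id61) recv 71: fwd; pos6(id19) recv 61: fwd; pos0(id98) recv 19: drop
Round 2: pos2(id99) recv 98: drop; pos4(id71) recv 99: fwd; pos6(id19) recv 71: fwd; pos0(id98) recv 61: drop
Round 3: pos5(id61) recv 99: fwd; pos0(id98) recv 71: drop
Round 4: pos6(id19) recv 99: fwd
Round 5: pos0(id98) recv 99: fwd
Round 6: pos1(id48) recv 99: fwd
Round 7: pos2(id99) recv 99: ELECTED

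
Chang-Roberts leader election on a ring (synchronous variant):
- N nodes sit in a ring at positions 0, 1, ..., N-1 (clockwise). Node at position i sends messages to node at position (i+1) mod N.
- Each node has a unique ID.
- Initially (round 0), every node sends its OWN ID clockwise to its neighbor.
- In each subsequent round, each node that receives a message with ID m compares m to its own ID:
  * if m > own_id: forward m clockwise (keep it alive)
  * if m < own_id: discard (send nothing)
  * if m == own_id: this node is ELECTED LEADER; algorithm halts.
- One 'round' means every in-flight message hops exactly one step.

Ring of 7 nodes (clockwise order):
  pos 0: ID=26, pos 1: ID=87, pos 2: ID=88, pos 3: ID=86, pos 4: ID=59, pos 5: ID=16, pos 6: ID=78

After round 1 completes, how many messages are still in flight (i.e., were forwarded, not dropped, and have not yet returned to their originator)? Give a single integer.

Round 1: pos1(id87) recv 26: drop; pos2(id88) recv 87: drop; pos3(id86) recv 88: fwd; pos4(id59) recv 86: fwd; pos5(id16) recv 59: fwd; pos6(id78) recv 16: drop; pos0(id26) recv 78: fwd
After round 1: 4 messages still in flight

Answer: 4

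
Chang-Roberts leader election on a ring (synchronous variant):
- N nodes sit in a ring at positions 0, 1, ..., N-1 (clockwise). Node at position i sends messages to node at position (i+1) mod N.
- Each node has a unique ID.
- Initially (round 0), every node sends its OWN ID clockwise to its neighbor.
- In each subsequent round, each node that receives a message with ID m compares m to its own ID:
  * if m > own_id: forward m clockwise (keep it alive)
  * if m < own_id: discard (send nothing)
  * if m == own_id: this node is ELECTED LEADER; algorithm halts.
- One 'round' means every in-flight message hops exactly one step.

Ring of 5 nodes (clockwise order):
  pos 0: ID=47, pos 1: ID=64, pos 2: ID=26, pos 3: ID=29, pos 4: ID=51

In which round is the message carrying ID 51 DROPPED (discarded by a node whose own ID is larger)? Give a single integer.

Answer: 2

Derivation:
Round 1: pos1(id64) recv 47: drop; pos2(id26) recv 64: fwd; pos3(id29) recv 26: drop; pos4(id51) recv 29: drop; pos0(id47) recv 51: fwd
Round 2: pos3(id29) recv 64: fwd; pos1(id64) recv 51: drop
Round 3: pos4(id51) recv 64: fwd
Round 4: pos0(id47) recv 64: fwd
Round 5: pos1(id64) recv 64: ELECTED
Message ID 51 originates at pos 4; dropped at pos 1 in round 2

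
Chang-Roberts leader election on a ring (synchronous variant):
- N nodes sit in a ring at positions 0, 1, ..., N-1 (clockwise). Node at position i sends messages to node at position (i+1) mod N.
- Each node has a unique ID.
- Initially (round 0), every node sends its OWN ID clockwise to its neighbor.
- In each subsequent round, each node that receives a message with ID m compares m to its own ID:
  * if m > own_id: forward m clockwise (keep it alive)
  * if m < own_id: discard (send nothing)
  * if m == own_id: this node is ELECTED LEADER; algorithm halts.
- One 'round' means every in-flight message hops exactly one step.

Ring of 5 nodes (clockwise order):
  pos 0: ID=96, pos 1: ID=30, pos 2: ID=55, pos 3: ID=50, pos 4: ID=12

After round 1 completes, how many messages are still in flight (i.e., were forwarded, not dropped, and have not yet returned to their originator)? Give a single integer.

Answer: 3

Derivation:
Round 1: pos1(id30) recv 96: fwd; pos2(id55) recv 30: drop; pos3(id50) recv 55: fwd; pos4(id12) recv 50: fwd; pos0(id96) recv 12: drop
After round 1: 3 messages still in flight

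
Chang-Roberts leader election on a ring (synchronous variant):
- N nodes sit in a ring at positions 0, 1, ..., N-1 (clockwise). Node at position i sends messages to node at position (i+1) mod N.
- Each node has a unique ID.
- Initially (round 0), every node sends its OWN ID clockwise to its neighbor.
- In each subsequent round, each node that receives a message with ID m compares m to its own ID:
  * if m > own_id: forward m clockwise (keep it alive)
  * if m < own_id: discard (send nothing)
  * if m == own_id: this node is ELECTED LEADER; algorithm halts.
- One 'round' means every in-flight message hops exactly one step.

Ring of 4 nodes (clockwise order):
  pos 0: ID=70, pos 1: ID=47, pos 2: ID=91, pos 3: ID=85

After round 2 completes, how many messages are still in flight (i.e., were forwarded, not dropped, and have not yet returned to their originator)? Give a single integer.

Answer: 2

Derivation:
Round 1: pos1(id47) recv 70: fwd; pos2(id91) recv 47: drop; pos3(id85) recv 91: fwd; pos0(id70) recv 85: fwd
Round 2: pos2(id91) recv 70: drop; pos0(id70) recv 91: fwd; pos1(id47) recv 85: fwd
After round 2: 2 messages still in flight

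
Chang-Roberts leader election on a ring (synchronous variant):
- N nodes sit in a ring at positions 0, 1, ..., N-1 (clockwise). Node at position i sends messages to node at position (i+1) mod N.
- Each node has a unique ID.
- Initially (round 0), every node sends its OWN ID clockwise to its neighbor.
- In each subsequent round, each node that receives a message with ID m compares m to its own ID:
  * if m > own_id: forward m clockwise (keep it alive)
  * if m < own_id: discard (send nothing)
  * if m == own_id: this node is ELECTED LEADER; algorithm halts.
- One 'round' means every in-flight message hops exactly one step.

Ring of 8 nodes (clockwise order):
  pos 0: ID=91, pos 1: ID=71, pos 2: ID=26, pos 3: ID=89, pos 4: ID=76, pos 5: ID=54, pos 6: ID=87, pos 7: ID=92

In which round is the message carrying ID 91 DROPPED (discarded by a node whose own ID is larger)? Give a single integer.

Round 1: pos1(id71) recv 91: fwd; pos2(id26) recv 71: fwd; pos3(id89) recv 26: drop; pos4(id76) recv 89: fwd; pos5(id54) recv 76: fwd; pos6(id87) recv 54: drop; pos7(id92) recv 87: drop; pos0(id91) recv 92: fwd
Round 2: pos2(id26) recv 91: fwd; pos3(id89) recv 71: drop; pos5(id54) recv 89: fwd; pos6(id87) recv 76: drop; pos1(id71) recv 92: fwd
Round 3: pos3(id89) recv 91: fwd; pos6(id87) recv 89: fwd; pos2(id26) recv 92: fwd
Round 4: pos4(id76) recv 91: fwd; pos7(id92) recv 89: drop; pos3(id89) recv 92: fwd
Round 5: pos5(id54) recv 91: fwd; pos4(id76) recv 92: fwd
Round 6: pos6(id87) recv 91: fwd; pos5(id54) recv 92: fwd
Round 7: pos7(id92) recv 91: drop; pos6(id87) recv 92: fwd
Round 8: pos7(id92) recv 92: ELECTED
Message ID 91 originates at pos 0; dropped at pos 7 in round 7

Answer: 7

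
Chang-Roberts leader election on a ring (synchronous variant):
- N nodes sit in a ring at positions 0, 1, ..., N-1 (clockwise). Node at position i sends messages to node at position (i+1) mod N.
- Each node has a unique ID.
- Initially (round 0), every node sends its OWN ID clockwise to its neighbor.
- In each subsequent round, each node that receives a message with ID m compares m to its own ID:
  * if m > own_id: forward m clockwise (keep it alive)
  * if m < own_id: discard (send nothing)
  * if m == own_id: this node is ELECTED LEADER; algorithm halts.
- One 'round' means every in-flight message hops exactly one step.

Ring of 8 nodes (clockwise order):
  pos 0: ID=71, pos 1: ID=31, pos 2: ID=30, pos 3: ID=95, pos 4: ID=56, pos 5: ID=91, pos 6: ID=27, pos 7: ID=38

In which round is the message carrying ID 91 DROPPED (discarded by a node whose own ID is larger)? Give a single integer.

Answer: 6

Derivation:
Round 1: pos1(id31) recv 71: fwd; pos2(id30) recv 31: fwd; pos3(id95) recv 30: drop; pos4(id56) recv 95: fwd; pos5(id91) recv 56: drop; pos6(id27) recv 91: fwd; pos7(id38) recv 27: drop; pos0(id71) recv 38: drop
Round 2: pos2(id30) recv 71: fwd; pos3(id95) recv 31: drop; pos5(id91) recv 95: fwd; pos7(id38) recv 91: fwd
Round 3: pos3(id95) recv 71: drop; pos6(id27) recv 95: fwd; pos0(id71) recv 91: fwd
Round 4: pos7(id38) recv 95: fwd; pos1(id31) recv 91: fwd
Round 5: pos0(id71) recv 95: fwd; pos2(id30) recv 91: fwd
Round 6: pos1(id31) recv 95: fwd; pos3(id95) recv 91: drop
Round 7: pos2(id30) recv 95: fwd
Round 8: pos3(id95) recv 95: ELECTED
Message ID 91 originates at pos 5; dropped at pos 3 in round 6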